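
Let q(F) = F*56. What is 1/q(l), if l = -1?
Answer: -1/56 ≈ -0.017857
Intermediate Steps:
q(F) = 56*F
1/q(l) = 1/(56*(-1)) = 1/(-56) = -1/56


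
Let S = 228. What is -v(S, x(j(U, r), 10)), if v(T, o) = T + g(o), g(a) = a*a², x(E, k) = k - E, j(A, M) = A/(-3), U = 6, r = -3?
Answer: -1956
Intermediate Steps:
j(A, M) = -A/3 (j(A, M) = A*(-⅓) = -A/3)
g(a) = a³
v(T, o) = T + o³
-v(S, x(j(U, r), 10)) = -(228 + (10 - (-1)*6/3)³) = -(228 + (10 - 1*(-2))³) = -(228 + (10 + 2)³) = -(228 + 12³) = -(228 + 1728) = -1*1956 = -1956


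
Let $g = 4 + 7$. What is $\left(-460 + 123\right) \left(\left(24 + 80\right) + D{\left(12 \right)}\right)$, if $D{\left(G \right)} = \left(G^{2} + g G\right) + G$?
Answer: $-132104$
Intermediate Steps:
$g = 11$
$D{\left(G \right)} = G^{2} + 12 G$ ($D{\left(G \right)} = \left(G^{2} + 11 G\right) + G = G^{2} + 12 G$)
$\left(-460 + 123\right) \left(\left(24 + 80\right) + D{\left(12 \right)}\right) = \left(-460 + 123\right) \left(\left(24 + 80\right) + 12 \left(12 + 12\right)\right) = - 337 \left(104 + 12 \cdot 24\right) = - 337 \left(104 + 288\right) = \left(-337\right) 392 = -132104$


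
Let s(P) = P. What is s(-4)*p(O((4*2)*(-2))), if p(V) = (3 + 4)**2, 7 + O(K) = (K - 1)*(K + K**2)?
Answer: -196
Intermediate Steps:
O(K) = -7 + (-1 + K)*(K + K**2) (O(K) = -7 + (K - 1)*(K + K**2) = -7 + (-1 + K)*(K + K**2))
p(V) = 49 (p(V) = 7**2 = 49)
s(-4)*p(O((4*2)*(-2))) = -4*49 = -196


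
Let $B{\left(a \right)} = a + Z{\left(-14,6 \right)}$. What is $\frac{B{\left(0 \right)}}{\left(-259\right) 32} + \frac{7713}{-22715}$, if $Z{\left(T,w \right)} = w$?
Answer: $- \frac{4575831}{13447280} \approx -0.34028$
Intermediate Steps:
$B{\left(a \right)} = 6 + a$ ($B{\left(a \right)} = a + 6 = 6 + a$)
$\frac{B{\left(0 \right)}}{\left(-259\right) 32} + \frac{7713}{-22715} = \frac{6 + 0}{\left(-259\right) 32} + \frac{7713}{-22715} = \frac{6}{-8288} + 7713 \left(- \frac{1}{22715}\right) = 6 \left(- \frac{1}{8288}\right) - \frac{7713}{22715} = - \frac{3}{4144} - \frac{7713}{22715} = - \frac{4575831}{13447280}$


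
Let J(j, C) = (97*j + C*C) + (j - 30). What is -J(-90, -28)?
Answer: 8066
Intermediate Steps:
J(j, C) = -30 + C² + 98*j (J(j, C) = (97*j + C²) + (-30 + j) = (C² + 97*j) + (-30 + j) = -30 + C² + 98*j)
-J(-90, -28) = -(-30 + (-28)² + 98*(-90)) = -(-30 + 784 - 8820) = -1*(-8066) = 8066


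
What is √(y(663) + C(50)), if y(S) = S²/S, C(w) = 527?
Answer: √1190 ≈ 34.496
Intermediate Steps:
y(S) = S
√(y(663) + C(50)) = √(663 + 527) = √1190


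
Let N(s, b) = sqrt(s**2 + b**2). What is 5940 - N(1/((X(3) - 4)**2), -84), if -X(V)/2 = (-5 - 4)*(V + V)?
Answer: 5940 - sqrt(825452199937)/10816 ≈ 5856.0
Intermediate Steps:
X(V) = 36*V (X(V) = -2*(-5 - 4)*(V + V) = -(-18)*2*V = -(-36)*V = 36*V)
N(s, b) = sqrt(b**2 + s**2)
5940 - N(1/((X(3) - 4)**2), -84) = 5940 - sqrt((-84)**2 + (1/((36*3 - 4)**2))**2) = 5940 - sqrt(7056 + (1/((108 - 4)**2))**2) = 5940 - sqrt(7056 + (1/(104**2))**2) = 5940 - sqrt(7056 + (1/10816)**2) = 5940 - sqrt(7056 + 1/116985856) = 5940 - sqrt(825452199937/116985856) = 5940 - sqrt(825452199937)/10816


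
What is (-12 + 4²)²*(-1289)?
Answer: -20624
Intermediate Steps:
(-12 + 4²)²*(-1289) = (-12 + 16)²*(-1289) = 4²*(-1289) = 16*(-1289) = -20624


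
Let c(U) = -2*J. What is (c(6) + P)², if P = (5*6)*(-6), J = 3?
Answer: 34596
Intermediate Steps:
P = -180 (P = 30*(-6) = -180)
c(U) = -6 (c(U) = -2*3 = -6)
(c(6) + P)² = (-6 - 180)² = (-186)² = 34596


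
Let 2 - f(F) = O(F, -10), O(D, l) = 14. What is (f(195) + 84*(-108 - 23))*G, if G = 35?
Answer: -385560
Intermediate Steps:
f(F) = -12 (f(F) = 2 - 1*14 = 2 - 14 = -12)
(f(195) + 84*(-108 - 23))*G = (-12 + 84*(-108 - 23))*35 = (-12 + 84*(-131))*35 = (-12 - 11004)*35 = -11016*35 = -385560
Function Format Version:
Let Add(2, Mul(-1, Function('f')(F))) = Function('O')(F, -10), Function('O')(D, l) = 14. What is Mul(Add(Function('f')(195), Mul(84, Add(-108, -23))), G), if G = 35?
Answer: -385560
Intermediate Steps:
Function('f')(F) = -12 (Function('f')(F) = Add(2, Mul(-1, 14)) = Add(2, -14) = -12)
Mul(Add(Function('f')(195), Mul(84, Add(-108, -23))), G) = Mul(Add(-12, Mul(84, Add(-108, -23))), 35) = Mul(Add(-12, Mul(84, -131)), 35) = Mul(Add(-12, -11004), 35) = Mul(-11016, 35) = -385560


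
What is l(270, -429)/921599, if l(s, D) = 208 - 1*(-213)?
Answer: 421/921599 ≈ 0.00045681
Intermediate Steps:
l(s, D) = 421 (l(s, D) = 208 + 213 = 421)
l(270, -429)/921599 = 421/921599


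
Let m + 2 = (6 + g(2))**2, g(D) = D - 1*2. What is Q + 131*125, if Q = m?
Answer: 16409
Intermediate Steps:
g(D) = -2 + D (g(D) = D - 2 = -2 + D)
m = 34 (m = -2 + (6 + (-2 + 2))**2 = -2 + (6 + 0)**2 = -2 + 6**2 = -2 + 36 = 34)
Q = 34
Q + 131*125 = 34 + 131*125 = 34 + 16375 = 16409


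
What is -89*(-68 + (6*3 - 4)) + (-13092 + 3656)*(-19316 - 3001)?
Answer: 210588018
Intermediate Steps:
-89*(-68 + (6*3 - 4)) + (-13092 + 3656)*(-19316 - 3001) = -89*(-68 + (18 - 4)) - 9436*(-22317) = -89*(-68 + 14) + 210583212 = -89*(-54) + 210583212 = 4806 + 210583212 = 210588018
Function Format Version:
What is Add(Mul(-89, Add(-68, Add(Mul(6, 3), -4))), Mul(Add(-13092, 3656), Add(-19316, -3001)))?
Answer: 210588018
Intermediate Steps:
Add(Mul(-89, Add(-68, Add(Mul(6, 3), -4))), Mul(Add(-13092, 3656), Add(-19316, -3001))) = Add(Mul(-89, Add(-68, Add(18, -4))), Mul(-9436, -22317)) = Add(Mul(-89, Add(-68, 14)), 210583212) = Add(Mul(-89, -54), 210583212) = Add(4806, 210583212) = 210588018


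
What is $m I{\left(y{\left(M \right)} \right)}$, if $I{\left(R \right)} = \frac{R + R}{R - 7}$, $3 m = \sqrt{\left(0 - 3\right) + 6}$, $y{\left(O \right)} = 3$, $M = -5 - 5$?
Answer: $- \frac{\sqrt{3}}{2} \approx -0.86602$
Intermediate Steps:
$M = -10$
$m = \frac{\sqrt{3}}{3}$ ($m = \frac{\sqrt{\left(0 - 3\right) + 6}}{3} = \frac{\sqrt{-3 + 6}}{3} = \frac{\sqrt{3}}{3} \approx 0.57735$)
$I{\left(R \right)} = \frac{2 R}{-7 + R}$
$m I{\left(y{\left(M \right)} \right)} = \frac{\sqrt{3}}{3} \cdot 2 \cdot 3 \frac{1}{-7 + 3} = \frac{\sqrt{3}}{3} \cdot 2 \cdot 3 \frac{1}{-4} = \frac{\sqrt{3}}{3} \cdot 2 \cdot 3 \left(- \frac{1}{4}\right) = \frac{\sqrt{3}}{3} \left(- \frac{3}{2}\right) = - \frac{\sqrt{3}}{2}$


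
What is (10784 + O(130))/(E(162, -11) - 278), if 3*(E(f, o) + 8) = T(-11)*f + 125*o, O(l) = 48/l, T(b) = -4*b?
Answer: 2102952/318175 ≈ 6.6094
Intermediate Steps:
E(f, o) = -8 + 44*f/3 + 125*o/3 (E(f, o) = -8 + ((-4*(-11))*f + 125*o)/3 = -8 + (44*f + 125*o)/3 = -8 + (44*f/3 + 125*o/3) = -8 + 44*f/3 + 125*o/3)
(10784 + O(130))/(E(162, -11) - 278) = (10784 + 48/130)/((-8 + (44/3)*162 + (125/3)*(-11)) - 278) = (10784 + 48*(1/130))/((-8 + 2376 - 1375/3) - 278) = (10784 + 24/65)/(5729/3 - 278) = 700984/(65*(4895/3)) = (700984/65)*(3/4895) = 2102952/318175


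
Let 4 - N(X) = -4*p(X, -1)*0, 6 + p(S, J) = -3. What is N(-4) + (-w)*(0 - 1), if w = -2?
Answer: 2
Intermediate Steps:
p(S, J) = -9 (p(S, J) = -6 - 3 = -9)
N(X) = 4 (N(X) = 4 - (-4*(-9))*0 = 4 - 36*0 = 4 - 1*0 = 4 + 0 = 4)
N(-4) + (-w)*(0 - 1) = 4 + (-1*(-2))*(0 - 1) = 4 + 2*(-1) = 4 - 2 = 2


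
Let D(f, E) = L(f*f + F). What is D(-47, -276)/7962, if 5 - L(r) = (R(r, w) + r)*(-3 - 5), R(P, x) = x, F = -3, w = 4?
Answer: 5895/2654 ≈ 2.2212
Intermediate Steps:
L(r) = 37 + 8*r (L(r) = 5 - (4 + r)*(-3 - 5) = 5 - (4 + r)*(-8) = 5 - (-32 - 8*r) = 5 + (32 + 8*r) = 37 + 8*r)
D(f, E) = 13 + 8*f**2 (D(f, E) = 37 + 8*(f*f - 3) = 37 + 8*(f**2 - 3) = 37 + 8*(-3 + f**2) = 37 + (-24 + 8*f**2) = 13 + 8*f**2)
D(-47, -276)/7962 = (13 + 8*(-47)**2)/7962 = (13 + 8*2209)*(1/7962) = (13 + 17672)*(1/7962) = 17685*(1/7962) = 5895/2654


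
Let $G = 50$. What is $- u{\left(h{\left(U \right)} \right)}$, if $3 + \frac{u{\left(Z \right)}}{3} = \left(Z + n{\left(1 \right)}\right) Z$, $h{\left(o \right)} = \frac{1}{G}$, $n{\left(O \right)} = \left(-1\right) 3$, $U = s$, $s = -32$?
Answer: $\frac{22947}{2500} \approx 9.1788$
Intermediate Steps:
$U = -32$
$n{\left(O \right)} = -3$
$h{\left(o \right)} = \frac{1}{50}$
$u{\left(Z \right)} = -9 + 3 Z \left(-3 + Z\right)$ ($u{\left(Z \right)} = -9 + 3 \left(Z - 3\right) Z = -9 + 3 \left(-3 + Z\right) Z = -9 + 3 Z \left(-3 + Z\right)$)
$- u{\left(h{\left(U \right)} \right)} = - (-9 - \frac{9}{50} + \frac{3}{2500}) = \left(-1\right) \left(- \frac{22947}{2500}\right) = \frac{22947}{2500}$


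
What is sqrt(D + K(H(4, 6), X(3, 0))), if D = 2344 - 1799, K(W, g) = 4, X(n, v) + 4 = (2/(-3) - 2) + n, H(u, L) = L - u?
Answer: 3*sqrt(61) ≈ 23.431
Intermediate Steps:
X(n, v) = -20/3 + n (X(n, v) = -4 + ((2/(-3) - 2) + n) = -4 + ((2*(-1/3) - 2) + n) = -4 + ((-2/3 - 2) + n) = -4 + (-8/3 + n) = -20/3 + n)
D = 545
sqrt(D + K(H(4, 6), X(3, 0))) = sqrt(545 + 4) = sqrt(549) = 3*sqrt(61)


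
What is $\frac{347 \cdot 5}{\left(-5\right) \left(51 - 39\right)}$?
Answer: $- \frac{347}{12} \approx -28.917$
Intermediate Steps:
$\frac{347 \cdot 5}{\left(-5\right) \left(51 - 39\right)} = \frac{1735}{\left(-5\right) 12} = \frac{1735}{-60} = 1735 \left(- \frac{1}{60}\right) = - \frac{347}{12}$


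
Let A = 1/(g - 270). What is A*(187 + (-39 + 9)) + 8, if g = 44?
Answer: 1651/226 ≈ 7.3053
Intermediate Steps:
A = -1/226 (A = 1/(44 - 270) = 1/(-226) = -1/226 ≈ -0.0044248)
A*(187 + (-39 + 9)) + 8 = -(187 + (-39 + 9))/226 + 8 = -(187 - 30)/226 + 8 = -1/226*157 + 8 = -157/226 + 8 = 1651/226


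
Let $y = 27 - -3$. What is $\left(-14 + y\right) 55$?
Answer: $880$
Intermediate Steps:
$y = 30$ ($y = 27 + 3 = 30$)
$\left(-14 + y\right) 55 = \left(-14 + 30\right) 55 = 16 \cdot 55 = 880$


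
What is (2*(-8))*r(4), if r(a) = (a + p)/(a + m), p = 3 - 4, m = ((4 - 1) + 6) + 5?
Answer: -8/3 ≈ -2.6667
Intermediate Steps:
m = 14 (m = (3 + 6) + 5 = 9 + 5 = 14)
p = -1
r(a) = (-1 + a)/(14 + a) (r(a) = (a - 1)/(a + 14) = (-1 + a)/(14 + a))
(2*(-8))*r(4) = (2*(-8))*((-1 + 4)/(14 + 4)) = -16*3/18 = -8*3/9 = -16*⅙ = -8/3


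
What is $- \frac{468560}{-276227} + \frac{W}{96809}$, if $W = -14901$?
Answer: $\frac{41244766513}{26741259643} \approx 1.5424$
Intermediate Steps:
$- \frac{468560}{-276227} + \frac{W}{96809} = - \frac{468560}{-276227} - \frac{14901}{96809} = \left(-468560\right) \left(- \frac{1}{276227}\right) - \frac{14901}{96809} = \frac{468560}{276227} - \frac{14901}{96809} = \frac{41244766513}{26741259643}$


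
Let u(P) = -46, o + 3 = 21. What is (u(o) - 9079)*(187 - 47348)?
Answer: 430344125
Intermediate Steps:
o = 18 (o = -3 + 21 = 18)
(u(o) - 9079)*(187 - 47348) = (-46 - 9079)*(187 - 47348) = -9125*(-47161) = 430344125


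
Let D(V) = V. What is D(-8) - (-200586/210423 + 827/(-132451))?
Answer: -65408019359/9290245591 ≈ -7.0405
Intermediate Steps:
D(-8) - (-200586/210423 + 827/(-132451)) = -8 - (-200586/210423 + 827/(-132451)) = -8 - (-200586*1/210423 + 827*(-1/132451)) = -8 - (-66862/70141 - 827/132451) = -8 - 1*(-8913945369/9290245591) = -8 + 8913945369/9290245591 = -65408019359/9290245591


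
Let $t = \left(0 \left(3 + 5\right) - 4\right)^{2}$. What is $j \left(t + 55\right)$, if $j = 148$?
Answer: $10508$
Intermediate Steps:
$t = 16$ ($t = \left(0 \cdot 8 - 4\right)^{2} = \left(0 - 4\right)^{2} = \left(-4\right)^{2} = 16$)
$j \left(t + 55\right) = 148 \left(16 + 55\right) = 148 \cdot 71 = 10508$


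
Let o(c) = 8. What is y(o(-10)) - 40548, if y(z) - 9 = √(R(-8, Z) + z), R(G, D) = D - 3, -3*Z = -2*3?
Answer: -40539 + √7 ≈ -40536.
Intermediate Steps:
Z = 2 (Z = -(-2)*3/3 = -⅓*(-6) = 2)
R(G, D) = -3 + D
y(z) = 9 + √(-1 + z) (y(z) = 9 + √((-3 + 2) + z) = 9 + √(-1 + z))
y(o(-10)) - 40548 = (9 + √(-1 + 8)) - 40548 = (9 + √7) - 40548 = -40539 + √7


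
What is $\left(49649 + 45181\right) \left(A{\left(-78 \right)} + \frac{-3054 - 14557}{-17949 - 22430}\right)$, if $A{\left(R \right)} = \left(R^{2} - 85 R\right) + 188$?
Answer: $\frac{49405241685270}{40379} \approx 1.2235 \cdot 10^{9}$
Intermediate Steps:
$A{\left(R \right)} = 188 + R^{2} - 85 R$
$\left(49649 + 45181\right) \left(A{\left(-78 \right)} + \frac{-3054 - 14557}{-17949 - 22430}\right) = \left(49649 + 45181\right) \left(\left(188 + \left(-78\right)^{2} - -6630\right) + \frac{-3054 - 14557}{-17949 - 22430}\right) = 94830 \left(\left(188 + 6084 + 6630\right) - \frac{17611}{-40379}\right) = 94830 \left(12902 - - \frac{17611}{40379}\right) = 94830 \left(12902 + \frac{17611}{40379}\right) = 94830 \cdot \frac{520987469}{40379} = \frac{49405241685270}{40379}$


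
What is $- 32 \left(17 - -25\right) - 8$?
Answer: $-1352$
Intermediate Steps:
$- 32 \left(17 - -25\right) - 8 = - 32 \left(17 + 25\right) - 8 = \left(-32\right) 42 - 8 = -1344 - 8 = -1352$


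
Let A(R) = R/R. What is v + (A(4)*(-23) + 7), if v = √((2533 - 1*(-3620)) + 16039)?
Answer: -16 + 4*√1387 ≈ 132.97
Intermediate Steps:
v = 4*√1387 (v = √((2533 + 3620) + 16039) = √(6153 + 16039) = √22192 = 4*√1387 ≈ 148.97)
A(R) = 1
v + (A(4)*(-23) + 7) = 4*√1387 + (1*(-23) + 7) = 4*√1387 + (-23 + 7) = 4*√1387 - 16 = -16 + 4*√1387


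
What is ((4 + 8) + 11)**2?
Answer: 529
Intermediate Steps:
((4 + 8) + 11)**2 = (12 + 11)**2 = 23**2 = 529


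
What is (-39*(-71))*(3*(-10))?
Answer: -83070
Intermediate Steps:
(-39*(-71))*(3*(-10)) = 2769*(-30) = -83070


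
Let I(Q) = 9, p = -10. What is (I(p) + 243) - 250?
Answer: 2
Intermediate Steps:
(I(p) + 243) - 250 = (9 + 243) - 250 = 252 - 250 = 2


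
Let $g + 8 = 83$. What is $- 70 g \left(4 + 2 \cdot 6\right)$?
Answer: $-84000$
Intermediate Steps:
$g = 75$ ($g = -8 + 83 = 75$)
$- 70 g \left(4 + 2 \cdot 6\right) = \left(-70\right) 75 \left(4 + 2 \cdot 6\right) = - 5250 \left(4 + 12\right) = \left(-5250\right) 16 = -84000$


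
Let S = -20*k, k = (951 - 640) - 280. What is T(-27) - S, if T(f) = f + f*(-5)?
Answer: 728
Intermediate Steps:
T(f) = -4*f (T(f) = f - 5*f = -4*f)
k = 31 (k = 311 - 280 = 31)
S = -620 (S = -20*31 = -620)
T(-27) - S = -4*(-27) - 1*(-620) = 108 + 620 = 728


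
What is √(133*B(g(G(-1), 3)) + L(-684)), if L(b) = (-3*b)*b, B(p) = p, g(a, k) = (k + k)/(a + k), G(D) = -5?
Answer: I*√1403967 ≈ 1184.9*I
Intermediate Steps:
g(a, k) = 2*k/(a + k) (g(a, k) = (2*k)/(a + k) = 2*k/(a + k))
L(b) = -3*b²
√(133*B(g(G(-1), 3)) + L(-684)) = √(133*(2*3/(-5 + 3)) - 3*(-684)²) = √(133*(2*3/(-2)) - 3*467856) = √(133*(2*3*(-½)) - 1403568) = √(133*(-3) - 1403568) = √(-399 - 1403568) = √(-1403967) = I*√1403967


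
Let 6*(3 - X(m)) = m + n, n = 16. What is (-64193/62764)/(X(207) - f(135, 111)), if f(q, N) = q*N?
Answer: 192579/2827988930 ≈ 6.8097e-5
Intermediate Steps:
X(m) = ⅓ - m/6 (X(m) = 3 - (m + 16)/6 = 3 - (16 + m)/6 = 3 + (-8/3 - m/6) = ⅓ - m/6)
f(q, N) = N*q
(-64193/62764)/(X(207) - f(135, 111)) = (-64193/62764)/((⅓ - ⅙*207) - 111*135) = (-64193*1/62764)/((⅓ - 69/2) - 1*14985) = -64193/(62764*(-205/6 - 14985)) = -64193/(62764*(-90115/6)) = -64193/62764*(-6/90115) = 192579/2827988930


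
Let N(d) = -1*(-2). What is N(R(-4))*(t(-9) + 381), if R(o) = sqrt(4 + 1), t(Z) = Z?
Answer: 744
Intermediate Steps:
R(o) = sqrt(5)
N(d) = 2
N(R(-4))*(t(-9) + 381) = 2*(-9 + 381) = 2*372 = 744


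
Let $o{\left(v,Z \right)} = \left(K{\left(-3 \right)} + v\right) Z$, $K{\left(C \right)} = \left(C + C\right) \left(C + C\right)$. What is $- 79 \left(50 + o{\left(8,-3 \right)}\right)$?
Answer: $6478$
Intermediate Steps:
$K{\left(C \right)} = 4 C^{2}$ ($K{\left(C \right)} = 2 C 2 C = 4 C^{2}$)
$o{\left(v,Z \right)} = Z \left(36 + v\right)$ ($o{\left(v,Z \right)} = \left(4 \left(-3\right)^{2} + v\right) Z = \left(4 \cdot 9 + v\right) Z = \left(36 + v\right) Z = Z \left(36 + v\right)$)
$- 79 \left(50 + o{\left(8,-3 \right)}\right) = - 79 \left(50 - 3 \left(36 + 8\right)\right) = - 79 \left(50 - 132\right) = \left(-79\right) \left(-82\right) = 6478$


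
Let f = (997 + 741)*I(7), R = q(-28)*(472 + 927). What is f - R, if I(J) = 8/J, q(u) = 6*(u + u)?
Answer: 3304352/7 ≈ 4.7205e+5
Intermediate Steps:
q(u) = 12*u (q(u) = 6*(2*u) = 12*u)
R = -470064 (R = (12*(-28))*(472 + 927) = -336*1399 = -470064)
f = 13904/7 (f = (997 + 741)*(8/7) = 1738*(8*(⅐)) = 1738*(8/7) = 13904/7 ≈ 1986.3)
f - R = 13904/7 - 1*(-470064) = 13904/7 + 470064 = 3304352/7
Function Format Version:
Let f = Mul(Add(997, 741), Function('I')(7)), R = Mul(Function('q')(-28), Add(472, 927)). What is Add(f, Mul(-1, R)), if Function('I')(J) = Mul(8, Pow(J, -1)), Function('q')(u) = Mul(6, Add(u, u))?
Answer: Rational(3304352, 7) ≈ 4.7205e+5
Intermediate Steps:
Function('q')(u) = Mul(12, u) (Function('q')(u) = Mul(6, Mul(2, u)) = Mul(12, u))
R = -470064 (R = Mul(Mul(12, -28), Add(472, 927)) = Mul(-336, 1399) = -470064)
f = Rational(13904, 7) (f = Mul(Add(997, 741), Mul(8, Pow(7, -1))) = Mul(1738, Mul(8, Rational(1, 7))) = Mul(1738, Rational(8, 7)) = Rational(13904, 7) ≈ 1986.3)
Add(f, Mul(-1, R)) = Add(Rational(13904, 7), Mul(-1, -470064)) = Add(Rational(13904, 7), 470064) = Rational(3304352, 7)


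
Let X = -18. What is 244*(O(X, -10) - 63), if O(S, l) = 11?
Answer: -12688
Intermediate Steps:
244*(O(X, -10) - 63) = 244*(11 - 63) = 244*(-52) = -12688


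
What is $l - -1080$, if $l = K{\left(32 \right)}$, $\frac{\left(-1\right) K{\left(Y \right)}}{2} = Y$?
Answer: $1016$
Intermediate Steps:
$K{\left(Y \right)} = - 2 Y$
$l = -64$ ($l = \left(-2\right) 32 = -64$)
$l - -1080 = -64 - -1080 = -64 + 1080 = 1016$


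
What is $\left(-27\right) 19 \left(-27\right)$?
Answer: $13851$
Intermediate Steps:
$\left(-27\right) 19 \left(-27\right) = \left(-513\right) \left(-27\right) = 13851$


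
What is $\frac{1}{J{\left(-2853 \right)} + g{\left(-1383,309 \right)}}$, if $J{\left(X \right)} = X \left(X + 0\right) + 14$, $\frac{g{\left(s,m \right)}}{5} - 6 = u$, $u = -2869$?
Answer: $\frac{1}{8125308} \approx 1.2307 \cdot 10^{-7}$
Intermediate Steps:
$g{\left(s,m \right)} = -14315$ ($g{\left(s,m \right)} = 30 + 5 \left(-2869\right) = 30 - 14345 = -14315$)
$J{\left(X \right)} = 14 + X^{2}$ ($J{\left(X \right)} = X X + 14 = X^{2} + 14 = 14 + X^{2}$)
$\frac{1}{J{\left(-2853 \right)} + g{\left(-1383,309 \right)}} = \frac{1}{\left(14 + \left(-2853\right)^{2}\right) - 14315} = \frac{1}{\left(14 + 8139609\right) - 14315} = \frac{1}{8139623 - 14315} = \frac{1}{8125308}$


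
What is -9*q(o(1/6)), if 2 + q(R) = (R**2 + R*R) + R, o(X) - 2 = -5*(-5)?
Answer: -13347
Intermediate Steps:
o(X) = 27 (o(X) = 2 - 5*(-5) = 2 + 25 = 27)
q(R) = -2 + R + 2*R**2 (q(R) = -2 + ((R**2 + R*R) + R) = -2 + ((R**2 + R**2) + R) = -2 + (2*R**2 + R) = -2 + (R + 2*R**2) = -2 + R + 2*R**2)
-9*q(o(1/6)) = -9*(-2 + 27 + 2*27**2) = -9*(-2 + 27 + 2*729) = -9*(-2 + 27 + 1458) = -9*1483 = -13347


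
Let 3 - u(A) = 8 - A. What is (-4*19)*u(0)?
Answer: 380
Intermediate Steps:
u(A) = -5 + A (u(A) = 3 - (8 - A) = 3 + (-8 + A) = -5 + A)
(-4*19)*u(0) = (-4*19)*(-5 + 0) = -76*(-5) = 380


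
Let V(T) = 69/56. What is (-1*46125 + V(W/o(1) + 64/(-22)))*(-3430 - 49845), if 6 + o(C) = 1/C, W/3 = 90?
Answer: 137605649025/56 ≈ 2.4572e+9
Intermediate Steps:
W = 270 (W = 3*90 = 270)
o(C) = -6 + 1/C
V(T) = 69/56 (V(T) = 69*(1/56) = 69/56)
(-1*46125 + V(W/o(1) + 64/(-22)))*(-3430 - 49845) = (-1*46125 + 69/56)*(-3430 - 49845) = (-46125 + 69/56)*(-53275) = -2582931/56*(-53275) = 137605649025/56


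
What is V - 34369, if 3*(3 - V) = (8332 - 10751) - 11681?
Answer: -29666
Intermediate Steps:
V = 4703 (V = 3 - ((8332 - 10751) - 11681)/3 = 3 - (-2419 - 11681)/3 = 3 - ⅓*(-14100) = 3 + 4700 = 4703)
V - 34369 = 4703 - 34369 = -29666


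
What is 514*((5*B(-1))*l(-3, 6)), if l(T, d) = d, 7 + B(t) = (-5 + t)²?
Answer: 447180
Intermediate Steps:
B(t) = -7 + (-5 + t)²
514*((5*B(-1))*l(-3, 6)) = 514*((5*(-7 + (-5 - 1)²))*6) = 514*((5*(-7 + (-6)²))*6) = 514*((5*(-7 + 36))*6) = 514*((5*29)*6) = 514*(145*6) = 514*870 = 447180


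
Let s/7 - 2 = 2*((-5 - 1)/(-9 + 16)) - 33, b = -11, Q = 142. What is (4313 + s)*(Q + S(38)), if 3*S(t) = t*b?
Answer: 32672/3 ≈ 10891.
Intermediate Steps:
s = -229 (s = 14 + 7*(2*((-5 - 1)/(-9 + 16)) - 33) = 14 + 7*(2*(-6/7) - 33) = 14 + 7*(-12/7 - 33) = 14 + 7*(-243/7) = 14 - 243 = -229)
S(t) = -11*t/3 (S(t) = (t*(-11))/3 = (-11*t)/3 = -11*t/3)
(4313 + s)*(Q + S(38)) = (4313 - 229)*(142 - 11/3*38) = 4084*(142 - 418/3) = 4084*(8/3) = 32672/3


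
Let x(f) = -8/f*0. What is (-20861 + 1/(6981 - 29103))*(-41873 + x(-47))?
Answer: 19323846951539/22122 ≈ 8.7351e+8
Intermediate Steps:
x(f) = 0
(-20861 + 1/(6981 - 29103))*(-41873 + x(-47)) = (-20861 + 1/(6981 - 29103))*(-41873 + 0) = (-20861 + 1/(-22122))*(-41873) = (-20861 - 1/22122)*(-41873) = -461487043/22122*(-41873) = 19323846951539/22122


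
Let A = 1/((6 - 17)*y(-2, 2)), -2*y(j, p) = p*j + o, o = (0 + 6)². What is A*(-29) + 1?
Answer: 147/176 ≈ 0.83523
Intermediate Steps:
o = 36 (o = 6² = 36)
y(j, p) = -18 - j*p/2 (y(j, p) = -(p*j + 36)/2 = -(j*p + 36)/2 = -(36 + j*p)/2 = -18 - j*p/2)
A = 1/176 (A = 1/((6 - 17)*(-18 - ½*(-2)*2)) = 1/((-11)*(-18 + 2)) = -1/11/(-16) = -1/11*(-1/16) = 1/176 ≈ 0.0056818)
A*(-29) + 1 = (1/176)*(-29) + 1 = -29/176 + 1 = 147/176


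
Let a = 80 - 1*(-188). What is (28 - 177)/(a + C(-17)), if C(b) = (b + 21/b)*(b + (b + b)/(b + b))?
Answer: -2533/9516 ≈ -0.26618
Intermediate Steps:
a = 268 (a = 80 + 188 = 268)
C(b) = (1 + b)*(b + 21/b) (C(b) = (b + 21/b)*(b + (2*b)/((2*b))) = (b + 21/b)*(b + (2*b)*(1/(2*b))) = (b + 21/b)*(b + 1) = (b + 21/b)*(1 + b) = (1 + b)*(b + 21/b))
(28 - 177)/(a + C(-17)) = (28 - 177)/(268 + (21 - 17 + (-17)² + 21/(-17))) = -149/(268 + (21 - 17 + 289 + 21*(-1/17))) = -149/(268 + (21 - 17 + 289 - 21/17)) = -149/(268 + 4960/17) = -149/9516/17 = -149*17/9516 = -2533/9516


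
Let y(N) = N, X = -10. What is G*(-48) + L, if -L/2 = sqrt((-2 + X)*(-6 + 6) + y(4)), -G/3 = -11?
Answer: -1588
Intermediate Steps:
G = 33 (G = -3*(-11) = 33)
L = -4 (L = -2*sqrt((-2 - 10)*(-6 + 6) + 4) = -2*sqrt(-12*0 + 4) = -2*sqrt(0 + 4) = -2*sqrt(4) = -2*2 = -4)
G*(-48) + L = 33*(-48) - 4 = -1584 - 4 = -1588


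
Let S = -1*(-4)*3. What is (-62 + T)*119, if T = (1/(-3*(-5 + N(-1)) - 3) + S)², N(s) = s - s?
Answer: 1439543/144 ≈ 9996.8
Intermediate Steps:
N(s) = 0
S = 12 (S = 4*3 = 12)
T = 21025/144 (T = (1/(-3*(-5 + 0) - 3) + 12)² = (1/(-3*(-5) - 3) + 12)² = (1/(15 - 3) + 12)² = (1/12 + 12)² = (145/12)² = 21025/144 ≈ 146.01)
(-62 + T)*119 = (-62 + 21025/144)*119 = (12097/144)*119 = 1439543/144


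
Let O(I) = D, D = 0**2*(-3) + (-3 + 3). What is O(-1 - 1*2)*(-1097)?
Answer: 0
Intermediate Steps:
D = 0 (D = 0*(-3) + 0 = 0 + 0 = 0)
O(I) = 0
O(-1 - 1*2)*(-1097) = 0*(-1097) = 0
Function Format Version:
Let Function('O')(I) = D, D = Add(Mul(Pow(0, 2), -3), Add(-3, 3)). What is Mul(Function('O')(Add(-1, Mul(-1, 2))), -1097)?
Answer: 0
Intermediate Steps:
D = 0 (D = Add(Mul(0, -3), 0) = Add(0, 0) = 0)
Function('O')(I) = 0
Mul(Function('O')(Add(-1, Mul(-1, 2))), -1097) = Mul(0, -1097) = 0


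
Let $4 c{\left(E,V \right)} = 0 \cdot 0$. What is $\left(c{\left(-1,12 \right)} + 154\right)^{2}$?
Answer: $23716$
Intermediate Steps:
$c{\left(E,V \right)} = 0$ ($c{\left(E,V \right)} = \frac{0 \cdot 0}{4} = \frac{1}{4} \cdot 0 = 0$)
$\left(c{\left(-1,12 \right)} + 154\right)^{2} = \left(0 + 154\right)^{2} = 154^{2} = 23716$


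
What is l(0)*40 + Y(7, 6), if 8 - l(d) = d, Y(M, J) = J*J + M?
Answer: 363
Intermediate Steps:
Y(M, J) = M + J² (Y(M, J) = J² + M = M + J²)
l(d) = 8 - d
l(0)*40 + Y(7, 6) = (8 - 1*0)*40 + (7 + 6²) = (8 + 0)*40 + (7 + 36) = 8*40 + 43 = 320 + 43 = 363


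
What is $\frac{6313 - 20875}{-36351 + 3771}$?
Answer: $\frac{809}{1810} \approx 0.44696$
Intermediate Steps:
$\frac{6313 - 20875}{-36351 + 3771} = - \frac{14562}{-32580} = \left(-14562\right) \left(- \frac{1}{32580}\right) = \frac{809}{1810}$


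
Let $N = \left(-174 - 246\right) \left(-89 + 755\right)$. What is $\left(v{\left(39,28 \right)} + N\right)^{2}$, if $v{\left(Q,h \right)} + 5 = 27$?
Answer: $78230971204$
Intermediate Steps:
$v{\left(Q,h \right)} = 22$ ($v{\left(Q,h \right)} = -5 + 27 = 22$)
$N = -279720$ ($N = \left(-420\right) 666 = -279720$)
$\left(v{\left(39,28 \right)} + N\right)^{2} = \left(22 - 279720\right)^{2} = \left(-279698\right)^{2} = 78230971204$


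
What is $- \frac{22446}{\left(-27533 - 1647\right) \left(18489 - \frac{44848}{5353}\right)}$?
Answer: $\frac{60076719}{1443341559710} \approx 4.1623 \cdot 10^{-5}$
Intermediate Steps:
$- \frac{22446}{\left(-27533 - 1647\right) \left(18489 - \frac{44848}{5353}\right)} = - \frac{22446}{\left(-29180\right) \left(18489 - \frac{44848}{5353}\right)} = - \frac{22446}{\left(-29180\right) \frac{98926769}{5353}} = - \frac{22446}{- \frac{2886683119420}{5353}} = \left(-22446\right) \left(- \frac{5353}{2886683119420}\right) = \frac{60076719}{1443341559710}$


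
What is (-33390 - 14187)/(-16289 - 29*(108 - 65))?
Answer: 47577/17536 ≈ 2.7131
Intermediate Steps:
(-33390 - 14187)/(-16289 - 29*(108 - 65)) = -47577/(-16289 - 29*43) = -47577/(-16289 - 1247) = -47577/(-17536) = -47577*(-1/17536) = 47577/17536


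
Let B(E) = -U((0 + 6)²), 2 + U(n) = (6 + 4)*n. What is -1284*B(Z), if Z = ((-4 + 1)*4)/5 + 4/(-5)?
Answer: 459672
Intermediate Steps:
U(n) = -2 + 10*n (U(n) = -2 + (6 + 4)*n = -2 + 10*n)
Z = -16/5 (Z = -3*4*(⅕) + 4*(-⅕) = -12*⅕ - ⅘ = -12/5 - ⅘ = -16/5 ≈ -3.2000)
B(E) = -358 (B(E) = -(-2 + 10*(0 + 6)²) = -(-2 + 10*6²) = -(-2 + 10*36) = -(-2 + 360) = -1*358 = -358)
-1284*B(Z) = -1284*(-358) = 459672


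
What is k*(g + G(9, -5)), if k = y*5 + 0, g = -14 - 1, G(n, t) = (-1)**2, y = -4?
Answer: 280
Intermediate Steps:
G(n, t) = 1
g = -15
k = -20 (k = -4*5 + 0 = -20 + 0 = -20)
k*(g + G(9, -5)) = -20*(-15 + 1) = -20*(-14) = 280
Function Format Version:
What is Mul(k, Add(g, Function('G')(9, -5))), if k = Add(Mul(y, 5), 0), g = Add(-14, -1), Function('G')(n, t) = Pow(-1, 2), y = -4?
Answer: 280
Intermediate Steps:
Function('G')(n, t) = 1
g = -15
k = -20 (k = Add(Mul(-4, 5), 0) = Add(-20, 0) = -20)
Mul(k, Add(g, Function('G')(9, -5))) = Mul(-20, Add(-15, 1)) = Mul(-20, -14) = 280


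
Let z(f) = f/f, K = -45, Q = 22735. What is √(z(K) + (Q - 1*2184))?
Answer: 2*√5138 ≈ 143.36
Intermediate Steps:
z(f) = 1
√(z(K) + (Q - 1*2184)) = √(1 + (22735 - 1*2184)) = √(1 + (22735 - 2184)) = √(1 + 20551) = √20552 = 2*√5138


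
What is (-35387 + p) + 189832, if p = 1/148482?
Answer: 22932302491/148482 ≈ 1.5445e+5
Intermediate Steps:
p = 1/148482 ≈ 6.7348e-6
(-35387 + p) + 189832 = (-35387 + 1/148482) + 189832 = -5254332533/148482 + 189832 = 22932302491/148482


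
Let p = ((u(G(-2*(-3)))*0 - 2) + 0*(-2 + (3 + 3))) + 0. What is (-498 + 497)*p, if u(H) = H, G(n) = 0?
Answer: 2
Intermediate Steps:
p = -2 (p = ((0*0 - 2) + 0*(-2 + (3 + 3))) + 0 = ((0 - 2) + 0*(-2 + 6)) + 0 = (-2 + 0*4) + 0 = (-2 + 0) + 0 = -2 + 0 = -2)
(-498 + 497)*p = (-498 + 497)*(-2) = -1*(-2) = 2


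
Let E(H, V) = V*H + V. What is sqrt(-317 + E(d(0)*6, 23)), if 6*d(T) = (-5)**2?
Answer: sqrt(281) ≈ 16.763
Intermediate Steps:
d(T) = 25/6 (d(T) = (1/6)*(-5)**2 = (1/6)*25 = 25/6)
E(H, V) = V + H*V (E(H, V) = H*V + V = V + H*V)
sqrt(-317 + E(d(0)*6, 23)) = sqrt(-317 + 23*(1 + (25/6)*6)) = sqrt(-317 + 23*(1 + 25)) = sqrt(-317 + 23*26) = sqrt(-317 + 598) = sqrt(281)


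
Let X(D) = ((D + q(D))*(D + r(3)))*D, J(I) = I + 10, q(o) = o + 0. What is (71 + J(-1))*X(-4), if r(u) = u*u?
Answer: 12800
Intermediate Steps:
q(o) = o
r(u) = u²
J(I) = 10 + I
X(D) = 2*D²*(9 + D) (X(D) = ((D + D)*(D + 3²))*D = ((2*D)*(D + 9))*D = ((2*D)*(9 + D))*D = (2*D*(9 + D))*D = 2*D²*(9 + D))
(71 + J(-1))*X(-4) = (71 + (10 - 1))*(2*(-4)²*(9 - 4)) = (71 + 9)*(2*16*5) = 80*160 = 12800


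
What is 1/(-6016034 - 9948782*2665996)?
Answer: -1/42562135596736 ≈ -2.3495e-14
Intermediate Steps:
1/(-6016034 - 9948782*2665996) = (1/2665996)/(-15964816) = -1/15964816*1/2665996 = -1/42562135596736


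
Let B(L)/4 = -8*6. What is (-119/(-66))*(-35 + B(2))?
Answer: -27013/66 ≈ -409.29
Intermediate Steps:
B(L) = -192 (B(L) = 4*(-8*6) = 4*(-48) = -192)
(-119/(-66))*(-35 + B(2)) = (-119/(-66))*(-35 - 192) = -119*(-1/66)*(-227) = (119/66)*(-227) = -27013/66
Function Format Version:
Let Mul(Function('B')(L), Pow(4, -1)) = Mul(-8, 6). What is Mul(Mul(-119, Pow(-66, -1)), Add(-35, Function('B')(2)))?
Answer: Rational(-27013, 66) ≈ -409.29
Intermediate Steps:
Function('B')(L) = -192 (Function('B')(L) = Mul(4, Mul(-8, 6)) = Mul(4, -48) = -192)
Mul(Mul(-119, Pow(-66, -1)), Add(-35, Function('B')(2))) = Mul(Mul(-119, Pow(-66, -1)), Add(-35, -192)) = Mul(Mul(-119, Rational(-1, 66)), -227) = Mul(Rational(119, 66), -227) = Rational(-27013, 66)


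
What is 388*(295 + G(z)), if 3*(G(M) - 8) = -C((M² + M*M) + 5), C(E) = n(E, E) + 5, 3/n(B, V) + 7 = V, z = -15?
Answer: 39283933/336 ≈ 1.1692e+5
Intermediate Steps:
n(B, V) = 3/(-7 + V)
C(E) = 5 + 3/(-7 + E) (C(E) = 3/(-7 + E) + 5 = 5 + 3/(-7 + E))
G(M) = 8 - (-7 + 10*M²)/(3*(-2 + 2*M²)) (G(M) = 8 + (-(-32 + 5*((M² + M*M) + 5))/(-7 + ((M² + M*M) + 5)))/3 = 8 + (-(-32 + 5*((M² + M²) + 5))/(-7 + ((M² + M²) + 5)))/3 = 8 + (-(-32 + 5*(2*M² + 5))/(-7 + (2*M² + 5)))/3 = 8 + (-(-32 + 5*(5 + 2*M²))/(-7 + (5 + 2*M²)))/3 = 8 + (-(-32 + (25 + 10*M²))/(-2 + 2*M²))/3 = 8 + (-(-7 + 10*M²)/(-2 + 2*M²))/3 = 8 - (-7 + 10*M²)/(3*(-2 + 2*M²)))
388*(295 + G(z)) = 388*(295 + (-41 + 38*(-15)²)/(6*(-1 + (-15)²))) = 388*(295 + (-41 + 38*225)/(6*(-1 + 225))) = 388*(295 + (⅙)*(-41 + 8550)/224) = 388*(295 + (⅙)*(1/224)*8509) = 388*(295 + 8509/1344) = 388*(404989/1344) = 39283933/336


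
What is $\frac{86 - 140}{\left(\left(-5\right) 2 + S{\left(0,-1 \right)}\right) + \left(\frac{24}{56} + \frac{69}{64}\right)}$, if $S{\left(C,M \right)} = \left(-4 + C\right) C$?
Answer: $\frac{24192}{3805} \approx 6.3579$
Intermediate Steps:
$S{\left(C,M \right)} = C \left(-4 + C\right)$
$\frac{86 - 140}{\left(\left(-5\right) 2 + S{\left(0,-1 \right)}\right) + \left(\frac{24}{56} + \frac{69}{64}\right)} = \frac{86 - 140}{\left(\left(-5\right) 2 + 0 \left(-4 + 0\right)\right) + \left(\frac{24}{56} + \frac{69}{64}\right)} = - \frac{54}{\left(-10 + 0 \left(-4\right)\right) + \left(24 \cdot \frac{1}{56} + 69 \cdot \frac{1}{64}\right)} = - \frac{54}{\left(-10 + 0\right) + \left(\frac{3}{7} + \frac{69}{64}\right)} = - \frac{54}{-10 + \frac{675}{448}} = - \frac{54}{- \frac{3805}{448}} = \left(-54\right) \left(- \frac{448}{3805}\right) = \frac{24192}{3805}$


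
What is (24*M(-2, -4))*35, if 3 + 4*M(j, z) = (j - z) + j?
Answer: -630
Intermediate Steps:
M(j, z) = -¾ + j/2 - z/4 (M(j, z) = -¾ + ((j - z) + j)/4 = -¾ + (-z + 2*j)/4 = -¾ + (j/2 - z/4) = -¾ + j/2 - z/4)
(24*M(-2, -4))*35 = (24*(-¾ + (½)*(-2) - ¼*(-4)))*35 = (24*(-¾ - 1 + 1))*35 = (24*(-¾))*35 = -18*35 = -630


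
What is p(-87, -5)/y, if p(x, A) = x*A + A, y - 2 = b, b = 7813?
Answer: 86/1563 ≈ 0.055022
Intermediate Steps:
y = 7815 (y = 2 + 7813 = 7815)
p(x, A) = A + A*x (p(x, A) = A*x + A = A + A*x)
p(-87, -5)/y = -5*(1 - 87)/7815 = -5*(-86)*(1/7815) = 430*(1/7815) = 86/1563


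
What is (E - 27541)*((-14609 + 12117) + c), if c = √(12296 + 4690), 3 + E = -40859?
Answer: 170460276 - 68403*√16986 ≈ 1.6155e+8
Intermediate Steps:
E = -40862 (E = -3 - 40859 = -40862)
c = √16986 ≈ 130.33
(E - 27541)*((-14609 + 12117) + c) = (-40862 - 27541)*((-14609 + 12117) + √16986) = -68403*(-2492 + √16986) = 170460276 - 68403*√16986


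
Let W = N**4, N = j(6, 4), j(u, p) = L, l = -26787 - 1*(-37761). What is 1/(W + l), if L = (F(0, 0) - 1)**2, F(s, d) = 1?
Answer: 1/10974 ≈ 9.1124e-5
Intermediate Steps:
L = 0 (L = (1 - 1)**2 = 0**2 = 0)
l = 10974 (l = -26787 + 37761 = 10974)
j(u, p) = 0
N = 0
W = 0 (W = 0**4 = 0)
1/(W + l) = 1/(0 + 10974) = 1/10974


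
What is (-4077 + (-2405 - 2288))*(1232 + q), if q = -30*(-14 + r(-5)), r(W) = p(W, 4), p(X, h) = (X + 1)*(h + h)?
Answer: -22907240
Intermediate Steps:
p(X, h) = 2*h*(1 + X) (p(X, h) = (1 + X)*(2*h) = 2*h*(1 + X))
r(W) = 8 + 8*W (r(W) = 2*4*(1 + W) = 8 + 8*W)
q = 1380 (q = -30*(-14 + (8 + 8*(-5))) = -30*(-14 + (8 - 40)) = -30*(-14 - 32) = -30*(-46) = 1380)
(-4077 + (-2405 - 2288))*(1232 + q) = (-4077 + (-2405 - 2288))*(1232 + 1380) = (-4077 - 4693)*2612 = -8770*2612 = -22907240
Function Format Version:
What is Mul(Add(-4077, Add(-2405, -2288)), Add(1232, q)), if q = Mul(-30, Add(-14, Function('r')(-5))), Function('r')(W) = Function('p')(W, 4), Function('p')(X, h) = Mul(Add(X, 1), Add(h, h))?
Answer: -22907240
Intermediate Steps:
Function('p')(X, h) = Mul(2, h, Add(1, X)) (Function('p')(X, h) = Mul(Add(1, X), Mul(2, h)) = Mul(2, h, Add(1, X)))
Function('r')(W) = Add(8, Mul(8, W)) (Function('r')(W) = Mul(2, 4, Add(1, W)) = Add(8, Mul(8, W)))
q = 1380 (q = Mul(-30, Add(-14, Add(8, Mul(8, -5)))) = Mul(-30, Add(-14, Add(8, -40))) = Mul(-30, Add(-14, -32)) = Mul(-30, -46) = 1380)
Mul(Add(-4077, Add(-2405, -2288)), Add(1232, q)) = Mul(Add(-4077, Add(-2405, -2288)), Add(1232, 1380)) = Mul(Add(-4077, -4693), 2612) = Mul(-8770, 2612) = -22907240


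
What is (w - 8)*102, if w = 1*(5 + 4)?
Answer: 102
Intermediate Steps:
w = 9 (w = 1*9 = 9)
(w - 8)*102 = (9 - 8)*102 = 1*102 = 102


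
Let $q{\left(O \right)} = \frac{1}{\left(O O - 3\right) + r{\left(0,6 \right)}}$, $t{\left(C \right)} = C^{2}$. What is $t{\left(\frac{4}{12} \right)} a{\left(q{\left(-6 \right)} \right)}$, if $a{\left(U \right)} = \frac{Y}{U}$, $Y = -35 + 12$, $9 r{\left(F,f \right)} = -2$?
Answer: $- \frac{6785}{81} \approx -83.765$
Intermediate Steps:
$r{\left(F,f \right)} = - \frac{2}{9}$ ($r{\left(F,f \right)} = \frac{1}{9} \left(-2\right) = - \frac{2}{9}$)
$Y = -23$
$q{\left(O \right)} = \frac{1}{- \frac{29}{9} + O^{2}}$ ($q{\left(O \right)} = \frac{1}{\left(O O - 3\right) - \frac{2}{9}} = \frac{1}{\left(O^{2} - 3\right) - \frac{2}{9}} = \frac{1}{\left(-3 + O^{2}\right) - \frac{2}{9}} = \frac{1}{- \frac{29}{9} + O^{2}}$)
$a{\left(U \right)} = - \frac{23}{U}$
$t{\left(\frac{4}{12} \right)} a{\left(q{\left(-6 \right)} \right)} = \left(\frac{4}{12}\right)^{2} \left(- \frac{23}{9 \frac{1}{-29 + 9 \left(-6\right)^{2}}}\right) = \left(4 \cdot \frac{1}{12}\right)^{2} \left(- \frac{23}{9 \frac{1}{-29 + 9 \cdot 36}}\right) = \frac{\left(-23\right) \frac{1}{9 \frac{1}{-29 + 324}}}{9} = \frac{\left(-23\right) \frac{1}{9 \cdot \frac{1}{295}}}{9} = \frac{\left(-23\right) \frac{1}{\frac{9}{295}}}{9} = \frac{\left(-23\right) \frac{295}{9}}{9} = \frac{1}{9} \left(- \frac{6785}{9}\right) = - \frac{6785}{81}$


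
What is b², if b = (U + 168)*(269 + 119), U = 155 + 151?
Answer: 33823623744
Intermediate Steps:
U = 306
b = 183912 (b = (306 + 168)*(269 + 119) = 474*388 = 183912)
b² = 183912² = 33823623744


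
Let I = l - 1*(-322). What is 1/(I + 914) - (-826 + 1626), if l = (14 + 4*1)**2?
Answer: -1247999/1560 ≈ -800.00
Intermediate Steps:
l = 324 (l = (14 + 4)**2 = 18**2 = 324)
I = 646 (I = 324 - 1*(-322) = 324 + 322 = 646)
1/(I + 914) - (-826 + 1626) = 1/(646 + 914) - (-826 + 1626) = 1/1560 - 1*800 = 1/1560 - 800 = -1247999/1560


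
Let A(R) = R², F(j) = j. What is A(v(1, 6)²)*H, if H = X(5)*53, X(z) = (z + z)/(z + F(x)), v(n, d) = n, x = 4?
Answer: 530/9 ≈ 58.889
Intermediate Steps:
X(z) = 2*z/(4 + z) (X(z) = (z + z)/(z + 4) = (2*z)/(4 + z) = 2*z/(4 + z))
H = 530/9 (H = (2*5/(4 + 5))*53 = (2*5/9)*53 = (2*5*(⅑))*53 = (10/9)*53 = 530/9 ≈ 58.889)
A(v(1, 6)²)*H = (1²)²*(530/9) = 1²*(530/9) = 1*(530/9) = 530/9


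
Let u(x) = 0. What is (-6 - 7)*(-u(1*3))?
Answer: 0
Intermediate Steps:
(-6 - 7)*(-u(1*3)) = (-6 - 7)*(-1*0) = -13*0 = 0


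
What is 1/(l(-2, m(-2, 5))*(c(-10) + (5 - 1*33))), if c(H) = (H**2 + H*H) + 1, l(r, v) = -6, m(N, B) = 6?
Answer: -1/1038 ≈ -0.00096339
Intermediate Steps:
c(H) = 1 + 2*H**2 (c(H) = (H**2 + H**2) + 1 = 2*H**2 + 1 = 1 + 2*H**2)
1/(l(-2, m(-2, 5))*(c(-10) + (5 - 1*33))) = 1/(-6*((1 + 2*(-10)**2) + (5 - 1*33))) = 1/(-6*((1 + 2*100) + (5 - 33))) = 1/(-6*((1 + 200) - 28)) = 1/(-6*(201 - 28)) = 1/(-6*173) = 1/(-1038) = -1/1038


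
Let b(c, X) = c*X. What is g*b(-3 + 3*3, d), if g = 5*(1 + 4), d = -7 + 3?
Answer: -600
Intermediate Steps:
d = -4
b(c, X) = X*c
g = 25 (g = 5*5 = 25)
g*b(-3 + 3*3, d) = 25*(-4*(-3 + 3*3)) = 25*(-4*(-3 + 9)) = 25*(-4*6) = 25*(-24) = -600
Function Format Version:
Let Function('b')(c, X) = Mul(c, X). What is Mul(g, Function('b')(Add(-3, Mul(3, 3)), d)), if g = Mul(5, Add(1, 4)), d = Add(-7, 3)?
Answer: -600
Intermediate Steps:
d = -4
Function('b')(c, X) = Mul(X, c)
g = 25 (g = Mul(5, 5) = 25)
Mul(g, Function('b')(Add(-3, Mul(3, 3)), d)) = Mul(25, Mul(-4, Add(-3, Mul(3, 3)))) = Mul(25, Mul(-4, Add(-3, 9))) = Mul(25, Mul(-4, 6)) = Mul(25, -24) = -600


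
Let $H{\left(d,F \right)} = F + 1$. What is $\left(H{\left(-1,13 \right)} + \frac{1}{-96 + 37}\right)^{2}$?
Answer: $\frac{680625}{3481} \approx 195.53$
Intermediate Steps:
$H{\left(d,F \right)} = 1 + F$
$\left(H{\left(-1,13 \right)} + \frac{1}{-96 + 37}\right)^{2} = \left(\left(1 + 13\right) + \frac{1}{-96 + 37}\right)^{2} = \left(14 + \frac{1}{-59}\right)^{2} = \left(14 - \frac{1}{59}\right)^{2} = \left(\frac{825}{59}\right)^{2} = \frac{680625}{3481}$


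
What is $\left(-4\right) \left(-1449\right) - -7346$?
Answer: $13142$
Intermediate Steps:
$\left(-4\right) \left(-1449\right) - -7346 = 5796 + 7346 = 13142$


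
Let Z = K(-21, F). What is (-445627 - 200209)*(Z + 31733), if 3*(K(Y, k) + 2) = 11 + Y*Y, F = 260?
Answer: -61770984220/3 ≈ -2.0590e+10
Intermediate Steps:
K(Y, k) = 5/3 + Y**2/3 (K(Y, k) = -2 + (11 + Y*Y)/3 = -2 + (11 + Y**2)/3 = -2 + (11/3 + Y**2/3) = 5/3 + Y**2/3)
Z = 446/3 (Z = 5/3 + (1/3)*(-21)**2 = 5/3 + (1/3)*441 = 5/3 + 147 = 446/3 ≈ 148.67)
(-445627 - 200209)*(Z + 31733) = (-445627 - 200209)*(446/3 + 31733) = -645836*95645/3 = -61770984220/3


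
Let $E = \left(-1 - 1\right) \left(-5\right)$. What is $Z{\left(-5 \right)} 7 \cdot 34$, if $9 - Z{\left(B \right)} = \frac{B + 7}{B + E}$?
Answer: $\frac{10234}{5} \approx 2046.8$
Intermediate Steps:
$E = 10$ ($E = \left(-2\right) \left(-5\right) = 10$)
$Z{\left(B \right)} = 9 - \frac{7 + B}{10 + B}$ ($Z{\left(B \right)} = 9 - \frac{B + 7}{B + 10} = 9 - \frac{7 + B}{10 + B}$)
$Z{\left(-5 \right)} 7 \cdot 34 = \frac{83 + 8 \left(-5\right)}{10 - 5} \cdot 7 \cdot 34 = \frac{83 - 40}{5} \cdot 7 \cdot 34 = \frac{1}{5} \cdot 43 \cdot 7 \cdot 34 = \frac{43}{5} \cdot 7 \cdot 34 = \frac{301}{5} \cdot 34 = \frac{10234}{5}$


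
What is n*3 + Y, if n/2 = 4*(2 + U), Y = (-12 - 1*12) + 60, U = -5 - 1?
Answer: -60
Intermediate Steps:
U = -6
Y = 36 (Y = (-12 - 12) + 60 = -24 + 60 = 36)
n = -32 (n = 2*(4*(2 - 6)) = 2*(4*(-4)) = 2*(-16) = -32)
n*3 + Y = -32*3 + 36 = -96 + 36 = -60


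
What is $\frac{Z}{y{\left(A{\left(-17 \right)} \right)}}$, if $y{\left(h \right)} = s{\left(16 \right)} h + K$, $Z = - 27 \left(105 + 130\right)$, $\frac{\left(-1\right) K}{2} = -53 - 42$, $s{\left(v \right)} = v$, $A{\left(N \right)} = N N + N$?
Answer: $- \frac{2115}{1514} \approx -1.397$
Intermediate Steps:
$A{\left(N \right)} = N + N^{2}$ ($A{\left(N \right)} = N^{2} + N = N + N^{2}$)
$K = 190$ ($K = - 2 \left(-53 - 42\right) = \left(-2\right) \left(-95\right) = 190$)
$Z = -6345$ ($Z = \left(-27\right) 235 = -6345$)
$y{\left(h \right)} = 190 + 16 h$ ($y{\left(h \right)} = 16 h + 190 = 190 + 16 h$)
$\frac{Z}{y{\left(A{\left(-17 \right)} \right)}} = - \frac{6345}{190 + 16 \left(- 17 \left(1 - 17\right)\right)} = - \frac{6345}{190 + 16 \left(\left(-17\right) \left(-16\right)\right)} = - \frac{6345}{190 + 16 \cdot 272} = - \frac{6345}{190 + 4352} = - \frac{6345}{4542} = \left(-6345\right) \frac{1}{4542} = - \frac{2115}{1514}$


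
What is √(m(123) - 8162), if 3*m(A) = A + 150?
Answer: I*√8071 ≈ 89.839*I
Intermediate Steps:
m(A) = 50 + A/3 (m(A) = (A + 150)/3 = (150 + A)/3 = 50 + A/3)
√(m(123) - 8162) = √((50 + (⅓)*123) - 8162) = √((50 + 41) - 8162) = √(91 - 8162) = √(-8071) = I*√8071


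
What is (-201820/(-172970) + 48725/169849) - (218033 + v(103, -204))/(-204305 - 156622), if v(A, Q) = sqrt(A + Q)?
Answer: 311708757052930/151479935446833 + I*sqrt(101)/360927 ≈ 2.0578 + 2.7845e-5*I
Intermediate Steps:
(-201820/(-172970) + 48725/169849) - (218033 + v(103, -204))/(-204305 - 156622) = (-201820/(-172970) + 48725/169849) - (218033 + sqrt(103 - 204))/(-204305 - 156622) = (-201820*(-1/172970) + 48725*(1/169849)) - (218033 + sqrt(-101))/(-360927) = (20182/17297 + 48725/169849) - (218033 + I*sqrt(101))*(-1)/360927 = 4270688843/2937878153 - (-218033/360927 - I*sqrt(101)/360927) = 4270688843/2937878153 + (218033/360927 + I*sqrt(101)/360927) = 311708757052930/151479935446833 + I*sqrt(101)/360927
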